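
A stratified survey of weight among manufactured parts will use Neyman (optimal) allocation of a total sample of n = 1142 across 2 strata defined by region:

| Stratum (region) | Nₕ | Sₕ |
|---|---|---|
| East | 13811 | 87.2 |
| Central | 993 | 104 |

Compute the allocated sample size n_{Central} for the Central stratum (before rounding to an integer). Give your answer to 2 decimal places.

90.19

Neyman allocation: nₕ = n·NₕSₕ / Σⱼ NⱼSⱼ.
Σ NⱼSⱼ = 13811·87.2 + 993·104 = 1.3075912 × 10^6.
n_{Central} = 1142·993·104 / (1.3075912 × 10^6) = 90.19.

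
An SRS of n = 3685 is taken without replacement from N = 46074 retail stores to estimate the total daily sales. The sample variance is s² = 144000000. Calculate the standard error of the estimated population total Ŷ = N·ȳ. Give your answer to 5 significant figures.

8.7361 × 10^6

Var(Ŷ) = N²·Var(ȳ) = N²·(1 − n/N)·s²/n.
f = 3685/46074 = 0.07998003; Var(ȳ) = 0.92001997·144000000/3685 = 35951.934.
Var(Ŷ) = 46074² · 35951.934 = 7.631925 × 10^13.
SE(Ŷ) = √(7.631925 × 10^13) = 8.7361 × 10^6.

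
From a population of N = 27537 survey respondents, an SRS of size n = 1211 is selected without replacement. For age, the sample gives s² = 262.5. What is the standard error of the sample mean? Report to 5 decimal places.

0.45523

Under SRS without replacement, Var(ȳ) = (1 − f)·s²/n with f = n/N = 1211/27537 = 0.04397719.
Var(ȳ) = (1 − 0.04397719)·262.5/1211 = 0.95602281·0.21676301 = 0.20723038.
SE(ȳ) = √(0.20723038) = 0.45523.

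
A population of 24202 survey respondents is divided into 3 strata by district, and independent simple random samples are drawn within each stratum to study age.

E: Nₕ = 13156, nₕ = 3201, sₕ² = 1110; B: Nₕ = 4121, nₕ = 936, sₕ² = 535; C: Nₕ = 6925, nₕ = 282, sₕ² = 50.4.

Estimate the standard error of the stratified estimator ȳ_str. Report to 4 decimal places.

0.3231

Var(ȳ_str) = Σₕ Wₕ²(1 − fₕ)sₕ²/nₕ with Wₕ = Nₕ/N, N = 24202.
E: Wₕ = 0.54359144; term = 0.54359144²·(1 − 0.24331104)·1110/3201 = 0.07753538.
B: Wₕ = 0.17027518; term = 0.17027518²·(1 − 0.22712934)·535/936 = 0.012808181.
C: Wₕ = 0.28613338; term = 0.28613338²·(1 − 0.04072202)·50.4/282 = 0.014036633.
Sum = 0.10438019.
SE = √(0.10438019) = 0.3231.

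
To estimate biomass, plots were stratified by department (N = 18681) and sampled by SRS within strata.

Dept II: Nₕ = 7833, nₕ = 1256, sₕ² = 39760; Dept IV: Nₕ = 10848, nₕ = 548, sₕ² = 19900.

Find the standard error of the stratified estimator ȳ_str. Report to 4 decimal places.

Var(ȳ_str) = Σₕ Wₕ²(1 − fₕ)sₕ²/nₕ with Wₕ = Nₕ/N, N = 18681.
Dept II: Wₕ = 0.41930304; term = 0.41930304²·(1 − 0.16034725)·39760/1256 = 4.6731795.
Dept IV: Wₕ = 0.58069696; term = 0.58069696²·(1 − 0.05051622)·19900/548 = 11.626773.
Sum = 16.299953.
SE = √(16.299953) = 4.0373.

4.0373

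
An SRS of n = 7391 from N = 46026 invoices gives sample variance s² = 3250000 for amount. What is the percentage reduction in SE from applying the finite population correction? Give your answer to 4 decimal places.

8.3803

f = n/N = 7391/46026 = 0.16058315.
SE_no-fpc = √(s²/n) = 20.969597; SE_fpc = √((1−f)s²/n) = 19.212281.
Ratio = √(1−f) = 0.91619695. Reduction = 100·(1 − 0.91619695) = 8.3803%.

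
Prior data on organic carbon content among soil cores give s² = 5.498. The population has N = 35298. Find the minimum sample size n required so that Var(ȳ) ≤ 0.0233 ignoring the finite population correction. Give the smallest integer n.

236

Without fpc, n₀ = s²/D = 5.498/0.0233 = 235.9657.
Rounding up, n = 236.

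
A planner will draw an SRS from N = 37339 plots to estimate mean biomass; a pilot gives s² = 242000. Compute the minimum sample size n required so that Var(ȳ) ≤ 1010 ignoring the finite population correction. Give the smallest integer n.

Without fpc, n₀ = s²/D = 242000/1010 = 239.6040.
Rounding up, n = 240.

240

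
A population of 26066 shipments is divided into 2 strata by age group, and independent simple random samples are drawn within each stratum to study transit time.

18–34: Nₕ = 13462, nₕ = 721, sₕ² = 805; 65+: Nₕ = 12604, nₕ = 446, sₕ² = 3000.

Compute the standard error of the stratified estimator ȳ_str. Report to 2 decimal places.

1.34

Var(ȳ_str) = Σₕ Wₕ²(1 − fₕ)sₕ²/nₕ with Wₕ = Nₕ/N, N = 26066.
18–34: Wₕ = 0.51645822; term = 0.51645822²·(1 − 0.05355816)·805/721 = 0.28185448.
65+: Wₕ = 0.48354178; term = 0.48354178²·(1 − 0.03538559)·3000/446 = 1.5170788.
Sum = 1.7989333.
SE = √(1.7989333) = 1.34.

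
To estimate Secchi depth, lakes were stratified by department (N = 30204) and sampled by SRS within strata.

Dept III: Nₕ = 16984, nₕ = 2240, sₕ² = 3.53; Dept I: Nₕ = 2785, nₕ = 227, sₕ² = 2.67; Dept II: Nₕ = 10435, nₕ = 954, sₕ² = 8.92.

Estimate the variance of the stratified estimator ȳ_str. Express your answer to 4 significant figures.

0.001538

Var(ȳ_str) = Σₕ Wₕ²(1 − fₕ)sₕ²/nₕ with Wₕ = Nₕ/N, N = 30204.
Dept III: Wₕ = 0.56230963; term = 0.56230963²·(1 − 0.13188884)·3.53/2240 = 4.3256668 × 10^-4.
Dept I: Wₕ = 0.09220633; term = 0.09220633²·(1 − 0.08150808)·2.67/227 = 9.1850647 × 10^-5.
Dept II: Wₕ = 0.34548404; term = 0.34548404²·(1 − 0.09142310)·8.92/954 = 0.0010139911.
Sum = 0.0015384084.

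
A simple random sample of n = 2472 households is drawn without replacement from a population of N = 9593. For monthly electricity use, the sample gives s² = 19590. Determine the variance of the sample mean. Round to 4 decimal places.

5.8826

Under SRS without replacement, Var(ȳ) = (1 − f)·s²/n with f = n/N = 2472/9593 = 0.25768790.
Var(ȳ) = (1 − 0.25768790)·19590/2472 = 0.74231210·7.9247573 = 5.8826432.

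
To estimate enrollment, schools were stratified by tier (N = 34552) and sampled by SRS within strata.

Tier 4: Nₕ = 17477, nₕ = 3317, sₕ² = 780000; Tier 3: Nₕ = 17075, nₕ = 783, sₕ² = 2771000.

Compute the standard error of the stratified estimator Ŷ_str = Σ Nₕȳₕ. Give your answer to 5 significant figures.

1.0211 × 10^6

Var(Ŷ_str) = Σₕ Nₕ²(1 − fₕ)sₕ²/nₕ.
Tier 4: 17477²·(1 − 3317/17477)·780000/3317 = 5.8194142 × 10^10.
Tier 3: 17075²·(1 − 783/17075)·2771000/783 = 9.8448675 × 10^11.
Sum = 1.0426809 × 10^12.
SE = √(1.0426809 × 10^12) = 1.0211 × 10^6.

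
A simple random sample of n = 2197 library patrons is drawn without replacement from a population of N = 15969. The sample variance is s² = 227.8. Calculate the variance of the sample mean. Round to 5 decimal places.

0.08942

Under SRS without replacement, Var(ȳ) = (1 − f)·s²/n with f = n/N = 2197/15969 = 0.13757906.
Var(ȳ) = (1 − 0.13757906)·227.8/2197 = 0.86242094·0.10368685 = 0.089421707.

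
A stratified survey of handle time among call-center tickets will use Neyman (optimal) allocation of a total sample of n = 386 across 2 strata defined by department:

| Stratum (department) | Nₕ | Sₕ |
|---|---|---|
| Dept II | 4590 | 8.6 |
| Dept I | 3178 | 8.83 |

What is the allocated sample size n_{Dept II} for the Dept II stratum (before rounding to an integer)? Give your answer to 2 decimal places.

225.61

Neyman allocation: nₕ = n·NₕSₕ / Σⱼ NⱼSⱼ.
Σ NⱼSⱼ = 4590·8.6 + 3178·8.83 = 67535.74.
n_{Dept II} = 386·4590·8.6 / 67535.74 = 225.61.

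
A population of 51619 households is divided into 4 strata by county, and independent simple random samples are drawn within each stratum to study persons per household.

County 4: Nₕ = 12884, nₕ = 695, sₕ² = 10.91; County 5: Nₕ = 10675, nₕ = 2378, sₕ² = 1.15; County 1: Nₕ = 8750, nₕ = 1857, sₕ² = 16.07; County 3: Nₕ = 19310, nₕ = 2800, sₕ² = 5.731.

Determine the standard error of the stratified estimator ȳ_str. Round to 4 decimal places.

0.0372

Var(ȳ_str) = Σₕ Wₕ²(1 − fₕ)sₕ²/nₕ with Wₕ = Nₕ/N, N = 51619.
County 4: Wₕ = 0.24959802; term = 0.24959802²·(1 − 0.05394287)·10.91/695 = 9.252084 × 10^-4.
County 5: Wₕ = 0.20680370; term = 0.20680370²·(1 − 0.22276347)·1.15/2378 = 1.6075178 × 10^-5.
County 1: Wₕ = 0.16951123; term = 0.16951123²·(1 − 0.21222857)·16.07/1857 = 1.9588498 × 10^-4.
County 3: Wₕ = 0.37408706; term = 0.37408706²·(1 − 0.14500259)·5.731/2800 = 2.4489648 × 10^-4.
Sum = 0.001382065.
SE = √(0.001382065) = 0.0372.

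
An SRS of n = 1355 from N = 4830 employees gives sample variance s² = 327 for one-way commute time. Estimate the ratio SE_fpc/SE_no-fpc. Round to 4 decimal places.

0.8482

f = n/N = 1355/4830 = 0.28053830.
SE_no-fpc = √(s²/n) = 0.49125188; SE_fpc = √((1−f)s²/n) = 0.41668519.
Ratio = √(1−f) = 0.84821088.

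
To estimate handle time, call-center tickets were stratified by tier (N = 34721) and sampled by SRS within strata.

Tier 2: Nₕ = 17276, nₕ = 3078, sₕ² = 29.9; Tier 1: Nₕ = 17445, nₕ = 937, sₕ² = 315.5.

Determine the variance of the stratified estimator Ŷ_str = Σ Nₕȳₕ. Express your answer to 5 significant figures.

Var(Ŷ_str) = Σₕ Nₕ²(1 − fₕ)sₕ²/nₕ.
Tier 2: 17276²·(1 − 3078/17276)·29.9/3078 = 2.3827196 × 10^6.
Tier 1: 17445²·(1 − 937/17445)·315.5/937 = 9.6967278 × 10^7.
Sum = 9.9349998 × 10^7.

9.9350 × 10^7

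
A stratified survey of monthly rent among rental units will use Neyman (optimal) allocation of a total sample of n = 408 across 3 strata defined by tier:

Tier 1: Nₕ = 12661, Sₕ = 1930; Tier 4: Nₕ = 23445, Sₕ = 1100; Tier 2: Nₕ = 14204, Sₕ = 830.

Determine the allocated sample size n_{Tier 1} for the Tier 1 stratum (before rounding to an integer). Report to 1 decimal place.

160.8

Neyman allocation: nₕ = n·NₕSₕ / Σⱼ NⱼSⱼ.
Σ NⱼSⱼ = 12661·1930 + 23445·1100 + 14204·830 = 6.201455 × 10^7.
n_{Tier 1} = 408·12661·1930 / (6.201455 × 10^7) = 160.8.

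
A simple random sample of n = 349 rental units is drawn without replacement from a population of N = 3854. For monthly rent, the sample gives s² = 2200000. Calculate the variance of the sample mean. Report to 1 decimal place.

Under SRS without replacement, Var(ȳ) = (1 − f)·s²/n with f = n/N = 349/3854 = 0.09055527.
Var(ȳ) = (1 − 0.09055527)·2200000/349 = 0.90944473·6303.7249 = 5732.8894.

5732.9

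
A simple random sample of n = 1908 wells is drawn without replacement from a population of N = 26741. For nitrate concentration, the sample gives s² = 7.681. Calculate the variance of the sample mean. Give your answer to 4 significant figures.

Under SRS without replacement, Var(ȳ) = (1 − f)·s²/n with f = n/N = 1908/26741 = 0.07135111.
Var(ȳ) = (1 − 0.07135111)·7.681/1908 = 0.92864889·0.0040256813 = 0.0037384445.

0.003738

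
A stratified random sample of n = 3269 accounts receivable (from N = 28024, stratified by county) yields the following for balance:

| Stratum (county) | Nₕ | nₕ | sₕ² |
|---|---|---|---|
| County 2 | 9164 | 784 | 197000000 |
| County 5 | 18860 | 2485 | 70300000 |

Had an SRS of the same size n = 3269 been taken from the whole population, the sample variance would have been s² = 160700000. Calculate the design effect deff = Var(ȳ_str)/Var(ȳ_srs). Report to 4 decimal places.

0.8220

Var(ȳ_str) = Σ Wₕ²(1−fₕ)sₕ²/nₕ with Wₕ = Nₕ/28024:
  County 2: (9164/28024)²·(1−784/9164)·197000000/784 = 24570.784
  County 5: (18860/28024)²·(1−2485/18860)·70300000/2485 = 11124.786
  → Var(ȳ_str) = 35695.57.
Var(ȳ_srs) = (1 − 3269/28024)·160700000/3269 = 43424.394.
deff = 35695.57 / 43424.394 = 0.8220.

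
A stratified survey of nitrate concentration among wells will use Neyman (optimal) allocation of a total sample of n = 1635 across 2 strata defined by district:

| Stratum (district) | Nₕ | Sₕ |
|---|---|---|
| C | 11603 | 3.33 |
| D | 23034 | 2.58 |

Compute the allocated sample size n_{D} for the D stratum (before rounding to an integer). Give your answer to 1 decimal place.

990.8

Neyman allocation: nₕ = n·NₕSₕ / Σⱼ NⱼSⱼ.
Σ NⱼSⱼ = 11603·3.33 + 23034·2.58 = 98065.71.
n_{D} = 1635·23034·2.58 / 98065.71 = 990.8.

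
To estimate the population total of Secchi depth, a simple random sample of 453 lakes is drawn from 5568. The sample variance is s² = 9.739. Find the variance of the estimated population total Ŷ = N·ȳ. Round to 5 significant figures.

612300

Var(Ŷ) = N²·Var(ȳ) = N²·(1 − n/N)·s²/n.
f = 453/5568 = 0.08135776; Var(ȳ) = 0.91864224·9.739/453 = 0.019749794.
Var(Ŷ) = 5568² · 0.019749794 = 612295.44.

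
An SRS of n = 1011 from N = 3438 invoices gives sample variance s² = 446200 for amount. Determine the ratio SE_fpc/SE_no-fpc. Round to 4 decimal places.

f = n/N = 1011/3438 = 0.29406632.
SE_no-fpc = √(s²/n) = 21.008218; SE_fpc = √((1−f)s²/n) = 17.651075.
Ratio = √(1−f) = 0.84019860.

0.8402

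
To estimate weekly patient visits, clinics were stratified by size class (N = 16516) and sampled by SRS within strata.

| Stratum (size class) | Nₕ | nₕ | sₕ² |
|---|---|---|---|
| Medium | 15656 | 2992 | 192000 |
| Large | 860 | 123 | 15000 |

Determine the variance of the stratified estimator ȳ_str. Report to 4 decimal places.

46.9258

Var(ȳ_str) = Σₕ Wₕ²(1 − fₕ)sₕ²/nₕ with Wₕ = Nₕ/N, N = 16516.
Medium: Wₕ = 0.94792928; term = 0.94792928²·(1 − 0.19110884)·192000/2992 = 46.642477.
Large: Wₕ = 0.05207072; term = 0.05207072²·(1 − 0.14302326)·15000/123 = 0.28336248.
Sum = 46.925839.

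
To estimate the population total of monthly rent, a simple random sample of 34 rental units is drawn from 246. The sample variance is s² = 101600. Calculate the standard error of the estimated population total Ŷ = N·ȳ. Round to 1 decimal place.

Var(Ŷ) = N²·Var(ȳ) = N²·(1 − n/N)·s²/n.
f = 34/246 = 0.13821138; Var(ȳ) = 0.86178862·101600/34 = 2575.2272.
Var(Ŷ) = 246² · 2575.2272 = 1.5584245 × 10^8.
SE(Ŷ) = √(1.5584245 × 10^8) = 12483.7.

12483.7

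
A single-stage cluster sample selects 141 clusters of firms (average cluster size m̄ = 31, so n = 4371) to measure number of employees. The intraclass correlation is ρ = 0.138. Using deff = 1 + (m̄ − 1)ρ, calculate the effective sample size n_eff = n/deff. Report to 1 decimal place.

deff = 1 + (31 − 1)·0.138 = 1 + 4.14 = 5.14.
n_eff = 4371 / 5.14 = 850.4.

850.4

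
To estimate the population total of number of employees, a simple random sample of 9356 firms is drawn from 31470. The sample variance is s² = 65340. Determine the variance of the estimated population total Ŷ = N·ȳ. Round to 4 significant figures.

Var(Ŷ) = N²·Var(ȳ) = N²·(1 − n/N)·s²/n.
f = 9356/31470 = 0.29729901; Var(ȳ) = 0.70270099·65340/9356 = 4.9074906.
Var(Ŷ) = 31470² · 4.9074906 = 4.8601868 × 10^9.

4.860 × 10^9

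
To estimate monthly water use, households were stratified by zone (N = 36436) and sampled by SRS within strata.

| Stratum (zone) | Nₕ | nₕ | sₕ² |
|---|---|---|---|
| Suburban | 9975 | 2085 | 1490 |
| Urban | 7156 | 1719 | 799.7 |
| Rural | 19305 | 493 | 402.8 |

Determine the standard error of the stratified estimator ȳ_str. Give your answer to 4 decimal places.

0.5287

Var(ȳ_str) = Σₕ Wₕ²(1 − fₕ)sₕ²/nₕ with Wₕ = Nₕ/N, N = 36436.
Suburban: Wₕ = 0.27376770; term = 0.27376770²·(1 − 0.20902256)·1490/2085 = 0.042365148.
Urban: Wₕ = 0.19639917; term = 0.19639917²·(1 − 0.24021800)·799.7/1719 = 0.013633881.
Rural: Wₕ = 0.52983313; term = 0.52983313²·(1 − 0.02553743)·402.8/493 = 0.22350433.
Sum = 0.27950336.
SE = √(0.27950336) = 0.5287.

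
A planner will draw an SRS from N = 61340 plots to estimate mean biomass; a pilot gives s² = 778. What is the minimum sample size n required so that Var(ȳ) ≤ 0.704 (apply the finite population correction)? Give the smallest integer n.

1086

Without fpc, n₀ = s²/D = 778/0.704 = 1105.1136.
With fpc, (1 − n/N)·s²/n ≤ D requires n ≥ n₀/(1 + n₀/N) = 1105.1136/(1 + 1105.1136/61340) = 1085.5560.
Rounding up, n = 1086.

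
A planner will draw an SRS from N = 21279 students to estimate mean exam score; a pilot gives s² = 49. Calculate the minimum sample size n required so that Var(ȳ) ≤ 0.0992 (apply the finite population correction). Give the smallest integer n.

483

Without fpc, n₀ = s²/D = 49/0.0992 = 493.9516.
With fpc, (1 − n/N)·s²/n ≤ D requires n ≥ n₀/(1 + n₀/N) = 493.9516/(1 + 493.9516/21279) = 482.7456.
Rounding up, n = 483.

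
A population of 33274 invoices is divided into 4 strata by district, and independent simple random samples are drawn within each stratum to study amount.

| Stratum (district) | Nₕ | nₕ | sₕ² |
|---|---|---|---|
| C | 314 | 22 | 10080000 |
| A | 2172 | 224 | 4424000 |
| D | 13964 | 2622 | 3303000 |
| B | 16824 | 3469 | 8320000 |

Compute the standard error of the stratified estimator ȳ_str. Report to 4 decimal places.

Var(ȳ_str) = Σₕ Wₕ²(1 − fₕ)sₕ²/nₕ with Wₕ = Nₕ/N, N = 33274.
C: Wₕ = 0.00943680; term = 0.00943680²·(1 − 0.07006369)·10080000/22 = 37.943757.
A: Wₕ = 0.06527619; term = 0.06527619²·(1 − 0.10313076)·4424000/224 = 75.475474.
D: Wₕ = 0.41966701; term = 0.41966701²·(1 − 0.18776855)·3303000/2622 = 180.20438.
B: Wₕ = 0.50562000; term = 0.50562000²·(1 − 0.20619353)·8320000/3469 = 486.72332.
Sum = 780.34693.
SE = √(780.34693) = 27.9347.

27.9347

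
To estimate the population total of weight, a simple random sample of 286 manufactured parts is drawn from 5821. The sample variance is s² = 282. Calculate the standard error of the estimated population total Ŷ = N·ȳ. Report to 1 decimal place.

5636.4

Var(Ŷ) = N²·Var(ȳ) = N²·(1 − n/N)·s²/n.
f = 286/5821 = 0.04913245; Var(ȳ) = 0.95086755·282/286 = 0.9375687.
Var(Ŷ) = 5821² · 0.9375687 = 3.1768616 × 10^7.
SE(Ŷ) = √(3.1768616 × 10^7) = 5636.4.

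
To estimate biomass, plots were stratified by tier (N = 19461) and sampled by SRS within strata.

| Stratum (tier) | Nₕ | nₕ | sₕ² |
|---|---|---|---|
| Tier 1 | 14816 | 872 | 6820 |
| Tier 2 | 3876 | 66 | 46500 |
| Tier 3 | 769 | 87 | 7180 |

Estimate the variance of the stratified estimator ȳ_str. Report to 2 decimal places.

31.85

Var(ȳ_str) = Σₕ Wₕ²(1 − fₕ)sₕ²/nₕ with Wₕ = Nₕ/N, N = 19461.
Tier 1: Wₕ = 0.76131751; term = 0.76131751²·(1 − 0.05885529)·6820/872 = 4.2663446.
Tier 2: Wₕ = 0.19916757; term = 0.19916757²·(1 − 0.01702786)·46500/66 = 27.471822.
Tier 3: Wₕ = 0.03951493; term = 0.03951493²·(1 − 0.11313394)·7180/87 = 0.11428404.
Sum = 31.852451.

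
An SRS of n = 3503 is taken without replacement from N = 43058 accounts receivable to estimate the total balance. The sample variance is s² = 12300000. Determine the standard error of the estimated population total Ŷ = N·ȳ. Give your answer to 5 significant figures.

Var(Ŷ) = N²·Var(ȳ) = N²·(1 − n/N)·s²/n.
f = 3503/43058 = 0.08135538; Var(ȳ) = 0.91864462·12300000/3503 = 3225.6148.
Var(Ŷ) = 43058² · 3225.6148 = 5.980262 × 10^12.
SE(Ŷ) = √(5.980262 × 10^12) = 2.4455 × 10^6.

2.4455 × 10^6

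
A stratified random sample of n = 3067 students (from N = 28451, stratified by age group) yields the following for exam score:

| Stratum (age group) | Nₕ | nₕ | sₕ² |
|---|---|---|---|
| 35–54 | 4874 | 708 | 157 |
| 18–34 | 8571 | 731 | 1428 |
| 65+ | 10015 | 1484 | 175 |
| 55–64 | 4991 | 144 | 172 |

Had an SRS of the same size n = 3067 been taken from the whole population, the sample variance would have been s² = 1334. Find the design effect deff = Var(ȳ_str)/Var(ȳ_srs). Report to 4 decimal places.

Var(ȳ_str) = Σ Wₕ²(1−fₕ)sₕ²/nₕ with Wₕ = Nₕ/28451:
  35–54: (4874/28451)²·(1−708/4874)·157/708 = 0.005562578
  18–34: (8571/28451)²·(1−731/8571)·1428/731 = 0.16216731
  65+: (10015/28451)²·(1−1484/10015)·175/1484 = 0.012446865
  55–64: (4991/28451)²·(1−144/4991)·172/144 = 0.03569698
  → Var(ȳ_str) = 0.21587373.
Var(ȳ_srs) = (1 − 3067/28451)·1334/3067 = 0.38806509.
deff = 0.21587373 / 0.38806509 = 0.5563.

0.5563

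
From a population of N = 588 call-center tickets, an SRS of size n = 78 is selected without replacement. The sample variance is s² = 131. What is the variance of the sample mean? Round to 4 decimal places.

1.4567

Under SRS without replacement, Var(ȳ) = (1 − f)·s²/n with f = n/N = 78/588 = 0.13265306.
Var(ȳ) = (1 − 0.13265306)·131/78 = 0.86734694·1.6794872 = 1.4566981.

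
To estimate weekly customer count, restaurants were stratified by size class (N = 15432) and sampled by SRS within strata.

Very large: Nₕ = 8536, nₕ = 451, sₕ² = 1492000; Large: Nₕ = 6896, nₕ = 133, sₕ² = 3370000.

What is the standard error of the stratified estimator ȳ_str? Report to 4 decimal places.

76.9471

Var(ȳ_str) = Σₕ Wₕ²(1 − fₕ)sₕ²/nₕ with Wₕ = Nₕ/N, N = 15432.
Very large: Wₕ = 0.55313634; term = 0.55313634²·(1 − 0.05283505)·1492000/451 = 958.69902.
Large: Wₕ = 0.44686366; term = 0.44686366²·(1 − 0.01928654)·3370000/133 = 4962.1567.
Sum = 5920.8557.
SE = √(5920.8557) = 76.9471.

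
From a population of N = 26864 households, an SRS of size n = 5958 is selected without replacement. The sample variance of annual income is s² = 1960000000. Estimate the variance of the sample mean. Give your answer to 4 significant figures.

Under SRS without replacement, Var(ȳ) = (1 − f)·s²/n with f = n/N = 5958/26864 = 0.22178380.
Var(ȳ) = (1 − 0.22178380)·1960000000/5958 = 0.77821620·328969.45 = 256009.36.

256000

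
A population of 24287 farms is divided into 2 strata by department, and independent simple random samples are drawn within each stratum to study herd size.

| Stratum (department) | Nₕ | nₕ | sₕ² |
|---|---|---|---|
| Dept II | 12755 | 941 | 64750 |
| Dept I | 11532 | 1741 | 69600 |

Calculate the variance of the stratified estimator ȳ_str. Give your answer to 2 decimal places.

Var(ȳ_str) = Σₕ Wₕ²(1 − fₕ)sₕ²/nₕ with Wₕ = Nₕ/N, N = 24287.
Dept II: Wₕ = 0.52517808; term = 0.52517808²·(1 − 0.07377499)·64750/941 = 17.57842.
Dept I: Wₕ = 0.47482192; term = 0.47482192²·(1 − 0.15097121)·69600/1741 = 7.6523426.
Sum = 25.230763.

25.23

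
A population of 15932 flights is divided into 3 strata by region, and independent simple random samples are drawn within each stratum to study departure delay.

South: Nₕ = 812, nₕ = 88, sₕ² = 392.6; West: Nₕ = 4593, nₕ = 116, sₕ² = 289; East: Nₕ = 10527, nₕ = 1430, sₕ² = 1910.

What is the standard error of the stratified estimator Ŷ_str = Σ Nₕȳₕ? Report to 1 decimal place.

13481.9

Var(Ŷ_str) = Σₕ Nₕ²(1 − fₕ)sₕ²/nₕ.
South: 812²·(1 − 88/812)·392.6/88 = 2.6227821 × 10^6.
West: 4593²·(1 − 116/4593)·289/116 = 5.1229886 × 10^7.
East: 10527²·(1 − 1430/10527)·1910/1430 = 1.2790872 × 10^8.
Sum = 1.8176139 × 10^8.
SE = √(1.8176139 × 10^8) = 13481.9.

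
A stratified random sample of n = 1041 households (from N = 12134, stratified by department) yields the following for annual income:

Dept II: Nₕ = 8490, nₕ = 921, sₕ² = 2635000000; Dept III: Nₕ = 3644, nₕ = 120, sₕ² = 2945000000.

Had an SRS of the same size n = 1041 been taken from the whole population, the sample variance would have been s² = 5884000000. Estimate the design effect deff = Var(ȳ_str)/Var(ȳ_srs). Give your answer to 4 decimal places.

0.6559

Var(ȳ_str) = Σ Wₕ²(1−fₕ)sₕ²/nₕ with Wₕ = Nₕ/12134:
  Dept II: (8490/12134)²·(1−921/8490)·2635000000/921 = 1.2487031 × 10^6
  Dept III: (3644/12134)²·(1−120/3644)·2945000000/120 = 2.1404759 × 10^6
  → Var(ȳ_str) = 3.389179 × 10^6.
Var(ȳ_srs) = (1 − 1041/12134)·5884000000/1041 = 5.167339 × 10^6.
deff = (3.389179 × 10^6) / (5.167339 × 10^6) = 0.6559.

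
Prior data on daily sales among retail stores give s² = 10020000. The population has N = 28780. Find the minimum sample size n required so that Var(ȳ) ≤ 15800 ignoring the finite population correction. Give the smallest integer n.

Without fpc, n₀ = s²/D = 10020000/15800 = 634.1772.
Rounding up, n = 635.

635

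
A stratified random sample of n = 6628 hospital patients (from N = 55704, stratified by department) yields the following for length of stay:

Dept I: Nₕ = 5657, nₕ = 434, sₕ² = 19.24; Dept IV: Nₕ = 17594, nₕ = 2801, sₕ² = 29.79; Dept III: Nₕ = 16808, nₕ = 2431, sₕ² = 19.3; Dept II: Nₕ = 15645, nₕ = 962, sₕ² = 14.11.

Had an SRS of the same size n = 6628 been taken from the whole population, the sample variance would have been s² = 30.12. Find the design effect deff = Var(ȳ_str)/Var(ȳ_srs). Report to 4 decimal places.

Var(ȳ_str) = Σ Wₕ²(1−fₕ)sₕ²/nₕ with Wₕ = Nₕ/55704:
  Dept I: (5657/55704)²·(1−434/5657)·19.24/434 = 4.2213249 × 10^-4
  Dept IV: (17594/55704)²·(1−2801/17594)·29.79/2801 = 8.9208343 × 10^-4
  Dept III: (16808/55704)²·(1−2431/16808)·19.3/2431 = 6.1827815 × 10^-4
  Dept II: (15645/55704)²·(1−962/15645)·14.11/962 = 0.0010858493
  → Var(ȳ_str) = 0.0030183434.
Var(ȳ_srs) = (1 − 6628/55704)·30.12/6628 = 0.0040036421.
deff = 0.0030183434 / 0.0040036421 = 0.7539.

0.7539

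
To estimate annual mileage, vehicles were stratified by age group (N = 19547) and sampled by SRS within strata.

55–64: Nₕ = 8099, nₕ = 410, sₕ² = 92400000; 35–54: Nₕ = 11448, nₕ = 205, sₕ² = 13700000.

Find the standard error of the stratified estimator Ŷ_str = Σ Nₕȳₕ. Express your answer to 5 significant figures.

4.7577 × 10^6

Var(Ŷ_str) = Σₕ Nₕ²(1 − fₕ)sₕ²/nₕ.
55–64: 8099²·(1 − 410/8099)·92400000/410 = 1.4034255 × 10^13.
35–54: 11448²·(1 − 205/11448)·13700000/205 = 8.601586 × 10^12.
Sum = 2.2635841 × 10^13.
SE = √(2.2635841 × 10^13) = 4.7577 × 10^6.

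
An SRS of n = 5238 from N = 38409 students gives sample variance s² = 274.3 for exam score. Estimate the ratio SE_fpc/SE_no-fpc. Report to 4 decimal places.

f = n/N = 5238/38409 = 0.13637429.
SE_no-fpc = √(s²/n) = 0.22883906; SE_fpc = √((1−f)s²/n) = 0.21266349.
Ratio = √(1−f) = 0.92931465.

0.9293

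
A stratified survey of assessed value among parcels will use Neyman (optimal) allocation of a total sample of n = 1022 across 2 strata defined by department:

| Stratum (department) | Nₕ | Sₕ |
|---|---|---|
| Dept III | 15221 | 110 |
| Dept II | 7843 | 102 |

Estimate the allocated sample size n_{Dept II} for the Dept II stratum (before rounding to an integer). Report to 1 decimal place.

330.4

Neyman allocation: nₕ = n·NₕSₕ / Σⱼ NⱼSⱼ.
Σ NⱼSⱼ = 15221·110 + 7843·102 = 2.474296 × 10^6.
n_{Dept II} = 1022·7843·102 / (2.474296 × 10^6) = 330.4.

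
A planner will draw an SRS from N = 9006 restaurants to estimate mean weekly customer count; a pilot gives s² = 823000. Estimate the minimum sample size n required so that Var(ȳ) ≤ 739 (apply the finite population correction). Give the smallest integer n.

Without fpc, n₀ = s²/D = 823000/739 = 1113.6671.
With fpc, (1 − n/N)·s²/n ≤ D requires n ≥ n₀/(1 + n₀/N) = 1113.6671/(1 + 1113.6671/9006) = 991.1083.
Rounding up, n = 992.

992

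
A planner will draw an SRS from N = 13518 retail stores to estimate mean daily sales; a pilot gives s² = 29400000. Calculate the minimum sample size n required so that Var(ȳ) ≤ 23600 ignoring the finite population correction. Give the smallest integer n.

1246

Without fpc, n₀ = s²/D = 29400000/23600 = 1245.7627.
Rounding up, n = 1246.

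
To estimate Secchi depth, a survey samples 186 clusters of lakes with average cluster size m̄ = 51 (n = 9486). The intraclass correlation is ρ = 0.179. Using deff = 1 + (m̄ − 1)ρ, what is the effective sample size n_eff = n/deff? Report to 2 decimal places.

deff = 1 + (51 − 1)·0.179 = 1 + 8.95 = 9.95.
n_eff = 9486 / 9.95 = 953.37.

953.37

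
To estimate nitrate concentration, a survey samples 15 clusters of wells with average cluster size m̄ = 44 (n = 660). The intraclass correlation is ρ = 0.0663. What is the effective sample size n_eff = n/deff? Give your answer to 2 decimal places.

171.39

deff = 1 + (44 − 1)·0.0663 = 1 + 2.8509 = 3.8509.
n_eff = 660 / 3.8509 = 171.39.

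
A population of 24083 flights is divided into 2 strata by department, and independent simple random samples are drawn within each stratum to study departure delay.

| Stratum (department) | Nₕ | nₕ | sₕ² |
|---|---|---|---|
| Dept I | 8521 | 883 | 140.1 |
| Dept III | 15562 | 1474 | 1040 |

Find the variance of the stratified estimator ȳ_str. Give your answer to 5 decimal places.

0.28451

Var(ȳ_str) = Σₕ Wₕ²(1 − fₕ)sₕ²/nₕ with Wₕ = Nₕ/N, N = 24083.
Dept I: Wₕ = 0.35381805; term = 0.35381805²·(1 − 0.10362633)·140.1/883 = 0.017804365.
Dept III: Wₕ = 0.64618195; term = 0.64618195²·(1 − 0.09471790)·1040/1474 = 0.26670394.
Sum = 0.28450831.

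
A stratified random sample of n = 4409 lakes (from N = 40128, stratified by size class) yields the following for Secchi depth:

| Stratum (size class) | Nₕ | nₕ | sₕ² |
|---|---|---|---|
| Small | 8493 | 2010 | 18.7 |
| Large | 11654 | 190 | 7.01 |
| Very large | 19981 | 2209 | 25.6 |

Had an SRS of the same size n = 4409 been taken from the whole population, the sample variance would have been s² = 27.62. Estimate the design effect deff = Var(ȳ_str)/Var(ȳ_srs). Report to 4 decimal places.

Var(ȳ_str) = Σ Wₕ²(1−fₕ)sₕ²/nₕ with Wₕ = Nₕ/40128:
  Small: (8493/40128)²·(1−2010/8493)·18.7/2010 = 3.1811758 × 10^-4
  Large: (11654/40128)²·(1−190/11654)·7.01/190 = 0.0030611216
  Very large: (19981/40128)²·(1−2209/19981)·25.6/2209 = 0.002555658
  → Var(ȳ_str) = 0.0059348972.
Var(ȳ_srs) = (1 − 4409/40128)·27.62/4409 = 0.0055761616.
deff = 0.0059348972 / 0.0055761616 = 1.0643.

1.0643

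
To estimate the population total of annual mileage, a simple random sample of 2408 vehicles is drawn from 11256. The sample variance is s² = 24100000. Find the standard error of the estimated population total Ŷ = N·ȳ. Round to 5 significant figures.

Var(Ŷ) = N²·Var(ȳ) = N²·(1 − n/N)·s²/n.
f = 2408/11256 = 0.21393035; Var(ȳ) = 0.78606965·24100000/2408 = 7867.2253.
Var(Ŷ) = 11256² · 7867.2253 = 9.9675806 × 10^11.
SE(Ŷ) = √(9.9675806 × 10^11) = 998380.

998380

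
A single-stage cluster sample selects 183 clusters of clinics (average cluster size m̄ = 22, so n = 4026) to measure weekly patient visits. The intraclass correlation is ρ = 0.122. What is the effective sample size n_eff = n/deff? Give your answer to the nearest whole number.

1130

deff = 1 + (22 − 1)·0.122 = 1 + 2.562 = 3.562.
n_eff = 4026 / 3.562 = 1130.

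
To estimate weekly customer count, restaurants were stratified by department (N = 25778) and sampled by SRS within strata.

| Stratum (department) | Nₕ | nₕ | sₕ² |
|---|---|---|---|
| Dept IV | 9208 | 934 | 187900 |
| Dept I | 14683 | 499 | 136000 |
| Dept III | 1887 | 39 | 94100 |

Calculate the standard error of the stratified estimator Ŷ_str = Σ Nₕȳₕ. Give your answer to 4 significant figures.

Var(Ŷ_str) = Σₕ Nₕ²(1 − fₕ)sₕ²/nₕ.
Dept IV: 9208²·(1 − 934/9208)·187900/934 = 1.5327126 × 10^10.
Dept I: 14683²·(1 − 499/14683)·136000/499 = 5.6761241 × 10^10.
Dept III: 1887²·(1 − 39/1887)·94100/39 = 8.4139298 × 10^9.
Sum = 8.0502297 × 10^10.
SE = √(8.0502297 × 10^10) = 283700.

283700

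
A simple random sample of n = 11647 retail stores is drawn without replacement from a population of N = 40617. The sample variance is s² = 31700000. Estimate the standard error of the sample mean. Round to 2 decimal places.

Under SRS without replacement, Var(ȳ) = (1 − f)·s²/n with f = n/N = 11647/40617 = 0.28675185.
Var(ȳ) = (1 − 0.28675185)·31700000/11647 = 0.71324815·2721.7309 = 1941.2695.
SE(ȳ) = √(1941.2695) = 44.06.

44.06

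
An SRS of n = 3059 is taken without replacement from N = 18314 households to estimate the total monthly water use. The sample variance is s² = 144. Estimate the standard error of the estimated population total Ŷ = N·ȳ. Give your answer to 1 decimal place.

3626.5

Var(Ŷ) = N²·Var(ȳ) = N²·(1 − n/N)·s²/n.
f = 3059/18314 = 0.16703069; Var(ȳ) = 0.83296931·144/3059 = 0.03921137.
Var(Ŷ) = 18314² · 0.03921137 = 1.3151595 × 10^7.
SE(Ŷ) = √(1.3151595 × 10^7) = 3626.5.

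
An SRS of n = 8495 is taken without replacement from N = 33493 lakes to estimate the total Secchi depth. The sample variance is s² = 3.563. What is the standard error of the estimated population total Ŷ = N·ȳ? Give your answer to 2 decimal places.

592.59

Var(Ŷ) = N²·Var(ȳ) = N²·(1 − n/N)·s²/n.
f = 8495/33493 = 0.25363509; Var(ȳ) = 0.74636491·3.563/8495 = 3.1304275 × 10^-4.
Var(Ŷ) = 33493² · (3.1304275 × 10^-4) = 351165.42.
SE(Ŷ) = √(351165.42) = 592.59.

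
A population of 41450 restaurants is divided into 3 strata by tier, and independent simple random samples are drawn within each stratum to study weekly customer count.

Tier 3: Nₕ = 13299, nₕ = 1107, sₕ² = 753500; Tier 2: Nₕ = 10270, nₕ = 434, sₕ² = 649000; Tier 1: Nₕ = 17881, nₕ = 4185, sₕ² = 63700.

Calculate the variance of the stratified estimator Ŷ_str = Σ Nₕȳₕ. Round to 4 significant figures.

2.652 × 10^11

Var(Ŷ_str) = Σₕ Nₕ²(1 − fₕ)sₕ²/nₕ.
Tier 3: 13299²·(1 − 1107/13299)·753500/1107 = 1.1036454 × 10^11.
Tier 2: 10270²·(1 − 434/10270)·649000/434 = 1.5105807 × 10^11.
Tier 1: 17881²·(1 − 4185/17881)·63700/4185 = 3.7276019 × 10^9.
Sum = 2.6515021 × 10^11.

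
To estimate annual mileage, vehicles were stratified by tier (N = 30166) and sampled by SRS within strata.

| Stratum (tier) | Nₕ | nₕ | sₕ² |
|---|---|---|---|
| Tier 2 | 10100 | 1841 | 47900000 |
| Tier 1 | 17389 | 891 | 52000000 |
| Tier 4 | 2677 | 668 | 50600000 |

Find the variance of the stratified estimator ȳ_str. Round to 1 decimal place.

Var(ȳ_str) = Σₕ Wₕ²(1 − fₕ)sₕ²/nₕ with Wₕ = Nₕ/N, N = 30166.
Tier 2: Wₕ = 0.33481403; term = 0.33481403²·(1 − 0.18227723)·47900000/1841 = 2385.0369.
Tier 1: Wₕ = 0.57644368; term = 0.57644368²·(1 − 0.05123929)·52000000/891 = 18399.079.
Tier 4: Wₕ = 0.08874229; term = 0.08874229²·(1 − 0.24953306)·50600000/668 = 447.67919.
Sum = 21231.795.

21231.8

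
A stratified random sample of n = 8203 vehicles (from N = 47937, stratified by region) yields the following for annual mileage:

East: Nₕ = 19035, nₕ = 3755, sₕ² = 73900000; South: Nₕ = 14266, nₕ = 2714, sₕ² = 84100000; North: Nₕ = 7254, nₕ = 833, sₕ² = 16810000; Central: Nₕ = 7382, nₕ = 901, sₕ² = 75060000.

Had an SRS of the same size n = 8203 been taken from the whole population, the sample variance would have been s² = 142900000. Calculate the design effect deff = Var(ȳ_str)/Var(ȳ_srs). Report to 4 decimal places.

0.4749

Var(ȳ_str) = Σ Wₕ²(1−fₕ)sₕ²/nₕ with Wₕ = Nₕ/47937:
  East: (19035/47937)²·(1−3755/19035)·73900000/3755 = 2490.9731
  South: (14266/47937)²·(1−2714/14266)·84100000/2714 = 2222.306
  North: (7254/47937)²·(1−833/7254)·16810000/833 = 409.03572
  Central: (7382/47937)²·(1−901/7382)·75060000/901 = 1734.4354
  → Var(ȳ_str) = 6856.7502.
Var(ȳ_srs) = (1 − 8203/47937)·142900000/8203 = 14439.46.
deff = 6856.7502 / 14439.46 = 0.4749.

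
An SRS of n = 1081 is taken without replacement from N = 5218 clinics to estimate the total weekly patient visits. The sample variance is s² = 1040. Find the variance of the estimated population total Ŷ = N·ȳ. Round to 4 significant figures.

2.077 × 10^7

Var(Ŷ) = N²·Var(ȳ) = N²·(1 − n/N)·s²/n.
f = 1081/5218 = 0.20716750; Var(ȳ) = 0.79283250·1040/1081 = 0.76276207.
Var(Ŷ) = 5218² · 0.76276207 = 2.0768123 × 10^7.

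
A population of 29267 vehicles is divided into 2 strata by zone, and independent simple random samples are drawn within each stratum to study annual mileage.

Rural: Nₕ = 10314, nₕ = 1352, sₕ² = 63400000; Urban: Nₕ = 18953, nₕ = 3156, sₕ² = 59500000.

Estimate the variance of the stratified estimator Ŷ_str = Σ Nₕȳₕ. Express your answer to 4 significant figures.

9.979 × 10^12

Var(Ŷ_str) = Σₕ Nₕ²(1 − fₕ)sₕ²/nₕ.
Rural: 10314²·(1 − 1352/10314)·63400000/1352 = 4.3345561 × 10^12.
Urban: 18953²·(1 − 3156/18953)·59500000/3156 = 5.6445919 × 10^12.
Sum = 9.979148 × 10^12.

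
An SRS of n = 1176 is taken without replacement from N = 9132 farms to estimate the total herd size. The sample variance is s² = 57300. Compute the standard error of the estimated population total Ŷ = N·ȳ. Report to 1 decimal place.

59498.2

Var(Ŷ) = N²·Var(ȳ) = N²·(1 − n/N)·s²/n.
f = 1176/9132 = 0.12877792; Var(ȳ) = 0.87122208·57300/1176 = 42.449851.
Var(Ŷ) = 9132² · 42.449851 = 3.5400384 × 10^9.
SE(Ŷ) = √(3.5400384 × 10^9) = 59498.2.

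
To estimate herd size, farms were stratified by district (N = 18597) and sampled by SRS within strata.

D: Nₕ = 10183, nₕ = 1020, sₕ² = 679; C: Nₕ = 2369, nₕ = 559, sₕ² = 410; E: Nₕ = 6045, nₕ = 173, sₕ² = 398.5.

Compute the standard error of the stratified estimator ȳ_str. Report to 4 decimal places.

0.6520

Var(ȳ_str) = Σₕ Wₕ²(1 − fₕ)sₕ²/nₕ with Wₕ = Nₕ/N, N = 18597.
D: Wₕ = 0.54756143; term = 0.54756143²·(1 − 0.10016694)·679/1020 = 0.17959624.
C: Wₕ = 0.12738614; term = 0.12738614²·(1 − 0.23596454)·410/559 = 0.0090934755.
E: Wₕ = 0.32505243; term = 0.32505243²·(1 − 0.02861869)·398.5/173 = 0.23641705.
Sum = 0.42510677.
SE = √(0.42510677) = 0.6520.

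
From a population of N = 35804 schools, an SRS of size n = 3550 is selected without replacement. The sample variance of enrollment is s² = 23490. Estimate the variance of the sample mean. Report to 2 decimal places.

5.96

Under SRS without replacement, Var(ȳ) = (1 − f)·s²/n with f = n/N = 3550/35804 = 0.09915093.
Var(ȳ) = (1 − 0.09915093)·23490/3550 = 0.90084907·6.6169014 = 5.9608295.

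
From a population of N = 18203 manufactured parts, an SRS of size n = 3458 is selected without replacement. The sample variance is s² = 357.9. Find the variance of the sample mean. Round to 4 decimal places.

0.0838

Under SRS without replacement, Var(ȳ) = (1 − f)·s²/n with f = n/N = 3458/18203 = 0.18996869.
Var(ȳ) = (1 − 0.18996869)·357.9/3458 = 0.81003131·0.10349913 = 0.083837538.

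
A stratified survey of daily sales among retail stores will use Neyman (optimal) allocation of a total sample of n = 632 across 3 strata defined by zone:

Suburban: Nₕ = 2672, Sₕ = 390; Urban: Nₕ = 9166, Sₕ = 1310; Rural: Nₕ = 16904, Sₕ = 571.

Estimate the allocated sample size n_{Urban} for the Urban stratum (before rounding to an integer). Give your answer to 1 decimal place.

334.3

Neyman allocation: nₕ = n·NₕSₕ / Σⱼ NⱼSⱼ.
Σ NⱼSⱼ = 2672·390 + 9166·1310 + 16904·571 = 2.2701724 × 10^7.
n_{Urban} = 632·9166·1310 / (2.2701724 × 10^7) = 334.3.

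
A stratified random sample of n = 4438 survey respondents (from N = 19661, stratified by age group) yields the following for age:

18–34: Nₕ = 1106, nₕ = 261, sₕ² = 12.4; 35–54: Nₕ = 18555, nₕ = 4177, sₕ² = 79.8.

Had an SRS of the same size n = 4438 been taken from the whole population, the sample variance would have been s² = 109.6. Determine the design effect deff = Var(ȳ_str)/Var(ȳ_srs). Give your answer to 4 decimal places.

0.6956

Var(ȳ_str) = Σ Wₕ²(1−fₕ)sₕ²/nₕ with Wₕ = Nₕ/19661:
  18–34: (1106/19661)²·(1−261/1106)·12.4/261 = 1.1486344 × 10^-4
  35–54: (18555/19661)²·(1−4177/18555)·79.8/4177 = 0.013185198
  → Var(ȳ_str) = 0.013300061.
Var(ȳ_srs) = (1 − 4438/19661)·109.6/4438 = 0.019121321.
deff = 0.013300061 / 0.019121321 = 0.6956.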